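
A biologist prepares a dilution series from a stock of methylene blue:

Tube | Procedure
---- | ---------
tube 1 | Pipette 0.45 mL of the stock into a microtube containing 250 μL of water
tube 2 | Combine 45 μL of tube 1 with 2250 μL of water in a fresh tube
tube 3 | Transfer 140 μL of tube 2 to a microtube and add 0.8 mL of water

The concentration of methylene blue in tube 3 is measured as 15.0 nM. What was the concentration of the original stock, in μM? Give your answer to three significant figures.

Step 1: 0.45 mL + 250 μL = 0.7 mL total → factor 0.7/0.45 = 1.5556
Step 2: 45 μL + 2250 μL = 2295 μL total → factor 2295/45 = 51
Step 3: 140 μL + 0.8 mL = 940 μL total → factor 940/140 = 6.7143
Overall dilution factor = 1.5556 × 51 × 6.7143 = 532.67
Stock = 15.0 nM × 532.67 = 7990 nM = 7.99 μM

7.99 μM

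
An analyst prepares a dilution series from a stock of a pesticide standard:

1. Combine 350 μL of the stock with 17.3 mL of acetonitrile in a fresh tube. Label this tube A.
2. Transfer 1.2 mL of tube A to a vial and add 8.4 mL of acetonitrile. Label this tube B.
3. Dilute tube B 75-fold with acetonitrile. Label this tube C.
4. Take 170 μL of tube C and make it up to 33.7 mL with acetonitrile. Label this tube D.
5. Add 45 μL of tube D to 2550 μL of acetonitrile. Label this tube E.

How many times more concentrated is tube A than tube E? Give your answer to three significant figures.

Step 1: 350 μL + 17.3 mL = 17650 μL total → factor 17650/350 = 50.429
Step 2: 1.2 mL + 8.4 mL = 9.6 mL total → factor 9.6/1.2 = 8
Step 3: 75-fold → factor 75
Step 4: 170 μL brought to 33.7 mL → factor 33700/170 = 198.24
Step 5: 45 μL + 2550 μL = 2595 μL total → factor 2595/45 = 57.667
Dilution factor to tube A = 50.429; to tube E = 3.4589 × 10^8
[tube A]/[tube E] = (factor to tube E)/(factor to tube A) = 3.4589 × 10^8/50.429 = 6.86 × 10^6

6.86 × 10^6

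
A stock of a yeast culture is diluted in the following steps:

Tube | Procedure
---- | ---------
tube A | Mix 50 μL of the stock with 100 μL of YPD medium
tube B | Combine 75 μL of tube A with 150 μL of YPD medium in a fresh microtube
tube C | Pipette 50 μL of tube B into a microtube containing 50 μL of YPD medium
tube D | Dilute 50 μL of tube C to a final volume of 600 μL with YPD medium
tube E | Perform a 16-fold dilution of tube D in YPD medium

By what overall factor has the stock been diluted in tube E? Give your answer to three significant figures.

Step 1: 50 μL + 100 μL = 150 μL total → factor 150/50 = 3
Step 2: 75 μL + 150 μL = 225 μL total → factor 225/75 = 3
Step 3: 50 μL + 50 μL = 100 μL total → factor 100/50 = 2
Step 4: 50 μL brought to 600 μL → factor 600/50 = 12
Step 5: 16-fold → factor 16
Overall dilution factor = 3 × 3 × 2 × 12 × 16 = 3456

3.46 × 10^3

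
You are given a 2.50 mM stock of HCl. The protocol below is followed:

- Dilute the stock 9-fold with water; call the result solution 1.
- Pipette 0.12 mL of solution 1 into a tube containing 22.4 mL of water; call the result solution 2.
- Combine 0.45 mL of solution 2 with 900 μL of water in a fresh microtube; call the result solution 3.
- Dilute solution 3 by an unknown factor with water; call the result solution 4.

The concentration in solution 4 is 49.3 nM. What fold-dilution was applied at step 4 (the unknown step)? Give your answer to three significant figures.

Step 1: 9-fold → factor 9
Step 2: 0.12 mL + 22.4 mL = 22.52 mL total → factor 22.52/0.12 = 187.67
Step 3: 0.45 mL + 900 μL = 1.35 mL total → factor 1.35/0.45 = 3
Step 4: unknown factor x
Product of known-step factors = 5067
Overall factor = 2.50 mM / (49.3 nM) = 50710
x = 50710 / 5067 = 10.0

10.0-fold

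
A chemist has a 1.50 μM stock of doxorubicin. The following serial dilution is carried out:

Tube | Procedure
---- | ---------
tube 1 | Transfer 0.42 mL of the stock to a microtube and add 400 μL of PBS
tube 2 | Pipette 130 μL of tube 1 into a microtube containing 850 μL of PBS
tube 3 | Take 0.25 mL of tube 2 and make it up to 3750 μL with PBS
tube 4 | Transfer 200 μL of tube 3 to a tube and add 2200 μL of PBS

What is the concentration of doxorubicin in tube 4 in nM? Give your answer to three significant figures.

Step 1: 0.42 mL + 400 μL = 0.82 mL total → factor 0.82/0.42 = 1.9524
Step 2: 130 μL + 850 μL = 980 μL total → factor 980/130 = 7.5385
Step 3: 0.25 mL brought to 3750 μL → factor 3.75/0.25 = 15
Step 4: 200 μL + 2200 μL = 2400 μL total → factor 2400/200 = 12
Overall dilution factor = 1.9524 × 7.5385 × 15 × 12 = 2649.2
Final = 1.50 μM / 2649.2 = 0.0005662 μM = 0.566 nM

0.566 nM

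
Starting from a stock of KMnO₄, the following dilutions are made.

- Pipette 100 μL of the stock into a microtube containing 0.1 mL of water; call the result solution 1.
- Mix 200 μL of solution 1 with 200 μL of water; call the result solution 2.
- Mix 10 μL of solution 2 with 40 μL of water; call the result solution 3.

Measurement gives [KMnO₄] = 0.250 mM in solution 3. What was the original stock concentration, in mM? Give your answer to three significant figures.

Step 1: 100 μL + 0.1 mL = 200 μL total → factor 200/100 = 2
Step 2: 200 μL + 200 μL = 400 μL total → factor 400/200 = 2
Step 3: 10 μL + 40 μL = 50 μL total → factor 50/10 = 5
Overall dilution factor = 2 × 2 × 5 = 20
Stock = 0.250 mM × 20 = 5.00 mM

5.00 mM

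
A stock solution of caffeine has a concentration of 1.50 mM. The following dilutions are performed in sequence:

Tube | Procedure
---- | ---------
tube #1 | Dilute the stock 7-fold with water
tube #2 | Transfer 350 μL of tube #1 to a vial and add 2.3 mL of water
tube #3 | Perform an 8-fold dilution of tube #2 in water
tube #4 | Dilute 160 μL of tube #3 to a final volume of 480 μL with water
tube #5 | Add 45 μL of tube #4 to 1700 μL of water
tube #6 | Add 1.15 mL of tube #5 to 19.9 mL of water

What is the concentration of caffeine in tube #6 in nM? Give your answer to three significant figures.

Step 1: 7-fold → factor 7
Step 2: 350 μL + 2.3 mL = 2650 μL total → factor 2650/350 = 7.5714
Step 3: 8-fold → factor 8
Step 4: 160 μL brought to 480 μL → factor 480/160 = 3
Step 5: 45 μL + 1700 μL = 1745 μL total → factor 1745/45 = 38.778
Step 6: 1.15 mL + 19.9 mL = 21.05 mL total → factor 21.05/1.15 = 18.304
Overall dilution factor = 7 × 7.5714 × 8 × 3 × 38.778 × 18.304 = 9.0287 × 10^5
Final = 1.50 mM / 9.0287 × 10^5 = 1.661 × 10^-6 mM = 1.66 nM

1.66 nM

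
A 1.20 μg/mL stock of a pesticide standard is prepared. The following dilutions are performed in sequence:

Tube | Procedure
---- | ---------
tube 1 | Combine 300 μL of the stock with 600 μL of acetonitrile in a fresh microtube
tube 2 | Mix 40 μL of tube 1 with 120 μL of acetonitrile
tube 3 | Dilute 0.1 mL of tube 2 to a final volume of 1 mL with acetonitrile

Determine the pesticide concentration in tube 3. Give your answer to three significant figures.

Step 1: 300 μL + 600 μL = 900 μL total → factor 900/300 = 3
Step 2: 40 μL + 120 μL = 160 μL total → factor 160/40 = 4
Step 3: 0.1 mL brought to 1 mL → factor 1/0.1 = 10
Overall dilution factor = 3 × 4 × 10 = 120
Final = 1.20 μg/mL / 120 = 0.0100 μg/mL

0.0100 μg/mL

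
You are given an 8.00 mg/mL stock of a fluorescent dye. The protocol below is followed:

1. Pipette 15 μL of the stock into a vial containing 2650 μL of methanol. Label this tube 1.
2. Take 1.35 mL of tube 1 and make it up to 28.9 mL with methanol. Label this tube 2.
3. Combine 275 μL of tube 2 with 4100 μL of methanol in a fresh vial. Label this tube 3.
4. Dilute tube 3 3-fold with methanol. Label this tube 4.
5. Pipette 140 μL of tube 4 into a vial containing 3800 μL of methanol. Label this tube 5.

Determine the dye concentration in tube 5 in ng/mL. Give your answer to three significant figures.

1.57 ng/mL

Step 1: 15 μL + 2650 μL = 2665 μL total → factor 2665/15 = 177.67
Step 2: 1.35 mL brought to 28.9 mL → factor 28.9/1.35 = 21.407
Step 3: 275 μL + 4100 μL = 4375 μL total → factor 4375/275 = 15.909
Step 4: 3-fold → factor 3
Step 5: 140 μL + 3800 μL = 3940 μL total → factor 3940/140 = 28.143
Overall dilution factor = 177.67 × 21.407 × 15.909 × 3 × 28.143 = 5.1086 × 10^6
Final = 8.00 mg/mL / 5.1086 × 10^6 = 1.566 × 10^-6 mg/mL = 1.57 ng/mL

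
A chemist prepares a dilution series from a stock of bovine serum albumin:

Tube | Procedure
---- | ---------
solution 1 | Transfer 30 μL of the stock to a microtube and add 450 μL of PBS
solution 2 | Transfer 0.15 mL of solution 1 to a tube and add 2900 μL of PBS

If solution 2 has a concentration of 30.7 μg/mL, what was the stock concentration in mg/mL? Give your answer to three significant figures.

Step 1: 30 μL + 450 μL = 480 μL total → factor 480/30 = 16
Step 2: 0.15 mL + 2900 μL = 3.05 mL total → factor 3.05/0.15 = 20.333
Overall dilution factor = 16 × 20.333 = 325.33
Stock = 30.7 μg/mL × 325.33 = 9988 μg/mL = 9.99 mg/mL

9.99 mg/mL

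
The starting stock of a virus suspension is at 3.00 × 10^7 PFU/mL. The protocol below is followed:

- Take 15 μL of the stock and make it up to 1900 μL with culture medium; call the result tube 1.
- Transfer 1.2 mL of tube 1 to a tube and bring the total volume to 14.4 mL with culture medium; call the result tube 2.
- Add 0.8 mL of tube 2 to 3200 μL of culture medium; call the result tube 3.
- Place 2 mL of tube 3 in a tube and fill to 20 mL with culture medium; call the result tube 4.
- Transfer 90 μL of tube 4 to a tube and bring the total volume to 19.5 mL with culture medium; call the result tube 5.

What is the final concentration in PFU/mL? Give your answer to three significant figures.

1.82 PFU/mL

Step 1: 15 μL brought to 1900 μL → factor 1900/15 = 126.67
Step 2: 1.2 mL brought to 14.4 mL → factor 14.4/1.2 = 12
Step 3: 0.8 mL + 3200 μL = 4 mL total → factor 4/0.8 = 5
Step 4: 2 mL brought to 20 mL → factor 20/2 = 10
Step 5: 90 μL brought to 19.5 mL → factor 19500/90 = 216.67
Overall dilution factor = 126.67 × 12 × 5 × 10 × 216.67 = 1.6467 × 10^7
Final = 3.00 × 10^7 PFU/mL / 1.6467 × 10^7 = 1.82 PFU/mL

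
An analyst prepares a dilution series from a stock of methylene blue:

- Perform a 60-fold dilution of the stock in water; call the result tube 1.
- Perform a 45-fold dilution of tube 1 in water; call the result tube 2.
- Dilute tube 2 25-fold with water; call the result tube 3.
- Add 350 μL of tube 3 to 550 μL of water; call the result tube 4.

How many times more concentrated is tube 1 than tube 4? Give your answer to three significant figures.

Step 1: 60-fold → factor 60
Step 2: 45-fold → factor 45
Step 3: 25-fold → factor 25
Step 4: 350 μL + 550 μL = 900 μL total → factor 900/350 = 2.5714
Dilution factor to tube 1 = 60; to tube 4 = 1.7357 × 10^5
[tube 1]/[tube 4] = (factor to tube 4)/(factor to tube 1) = 1.7357 × 10^5/60 = 2.89 × 10^3

2.89 × 10^3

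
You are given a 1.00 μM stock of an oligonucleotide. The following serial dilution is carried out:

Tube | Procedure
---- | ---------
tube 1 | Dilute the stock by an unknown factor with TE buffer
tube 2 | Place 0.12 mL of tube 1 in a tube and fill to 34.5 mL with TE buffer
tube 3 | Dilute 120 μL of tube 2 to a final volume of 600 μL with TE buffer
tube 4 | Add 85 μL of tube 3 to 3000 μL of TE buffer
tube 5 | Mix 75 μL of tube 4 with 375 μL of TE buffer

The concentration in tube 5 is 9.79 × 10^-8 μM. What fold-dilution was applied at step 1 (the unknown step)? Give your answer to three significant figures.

32.6-fold

Step 1: unknown factor x
Step 2: 0.12 mL brought to 34.5 mL → factor 34.5/0.12 = 287.5
Step 3: 120 μL brought to 600 μL → factor 600/120 = 5
Step 4: 85 μL + 3000 μL = 3085 μL total → factor 3085/85 = 36.294
Step 5: 75 μL + 375 μL = 450 μL total → factor 450/75 = 6
Product of known-step factors = 3.1304 × 10^5
Overall factor = 1.00 μM / (9.79 × 10^-8 μM) = 1.0215 × 10^7
x = 1.0215 × 10^7 / 3.1304 × 10^5 = 32.6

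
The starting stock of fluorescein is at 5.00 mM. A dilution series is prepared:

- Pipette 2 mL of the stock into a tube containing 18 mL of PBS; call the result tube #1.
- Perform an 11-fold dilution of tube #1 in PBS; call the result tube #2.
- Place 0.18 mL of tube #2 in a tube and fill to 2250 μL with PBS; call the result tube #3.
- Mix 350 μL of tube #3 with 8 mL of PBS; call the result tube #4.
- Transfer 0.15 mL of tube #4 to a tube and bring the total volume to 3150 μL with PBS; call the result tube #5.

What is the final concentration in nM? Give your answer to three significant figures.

Step 1: 2 mL + 18 mL = 20 mL total → factor 20/2 = 10
Step 2: 11-fold → factor 11
Step 3: 0.18 mL brought to 2250 μL → factor 2.25/0.18 = 12.5
Step 4: 350 μL + 8 mL = 8350 μL total → factor 8350/350 = 23.857
Step 5: 0.15 mL brought to 3150 μL → factor 3.15/0.15 = 21
Overall dilution factor = 10 × 11 × 12.5 × 23.857 × 21 = 6.8888 × 10^5
Final = 5.00 mM / 6.8888 × 10^5 = 7.258 × 10^-6 mM = 7.26 nM

7.26 nM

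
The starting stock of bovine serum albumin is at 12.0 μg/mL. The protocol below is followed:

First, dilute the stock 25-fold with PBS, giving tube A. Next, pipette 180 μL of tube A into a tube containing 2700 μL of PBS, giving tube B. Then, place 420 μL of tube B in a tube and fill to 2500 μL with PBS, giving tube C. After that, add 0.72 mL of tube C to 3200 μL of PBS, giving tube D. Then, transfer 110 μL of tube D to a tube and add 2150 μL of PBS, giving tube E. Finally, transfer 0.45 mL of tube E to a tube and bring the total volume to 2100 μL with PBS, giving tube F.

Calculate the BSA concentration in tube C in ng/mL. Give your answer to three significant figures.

5.04 ng/mL

Step 1: 25-fold → factor 25
Step 2: 180 μL + 2700 μL = 2880 μL total → factor 2880/180 = 16
Step 3: 420 μL brought to 2500 μL → factor 2500/420 = 5.9524
Dilution factor through tube C = 25 × 16 × 5.9524 = 2381
[tube C] = 12.0 μg/mL / 2381 = 0.005040 μg/mL = 5.04 ng/mL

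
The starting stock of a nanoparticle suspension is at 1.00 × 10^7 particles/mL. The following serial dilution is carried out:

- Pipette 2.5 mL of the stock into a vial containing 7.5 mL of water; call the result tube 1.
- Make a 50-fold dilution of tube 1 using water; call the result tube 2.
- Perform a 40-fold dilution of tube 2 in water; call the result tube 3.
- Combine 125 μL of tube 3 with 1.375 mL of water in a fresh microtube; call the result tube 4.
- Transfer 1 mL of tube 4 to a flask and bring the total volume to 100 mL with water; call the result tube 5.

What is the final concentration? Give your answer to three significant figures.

1.04 particles/mL

Step 1: 2.5 mL + 7.5 mL = 10 mL total → factor 10/2.5 = 4
Step 2: 50-fold → factor 50
Step 3: 40-fold → factor 40
Step 4: 125 μL + 1.375 mL = 1500 μL total → factor 1500/125 = 12
Step 5: 1 mL brought to 100 mL → factor 100/1 = 100
Overall dilution factor = 4 × 50 × 40 × 12 × 100 = 9.6 × 10^6
Final = 1.00 × 10^7 particles/mL / 9.6 × 10^6 = 1.04 particles/mL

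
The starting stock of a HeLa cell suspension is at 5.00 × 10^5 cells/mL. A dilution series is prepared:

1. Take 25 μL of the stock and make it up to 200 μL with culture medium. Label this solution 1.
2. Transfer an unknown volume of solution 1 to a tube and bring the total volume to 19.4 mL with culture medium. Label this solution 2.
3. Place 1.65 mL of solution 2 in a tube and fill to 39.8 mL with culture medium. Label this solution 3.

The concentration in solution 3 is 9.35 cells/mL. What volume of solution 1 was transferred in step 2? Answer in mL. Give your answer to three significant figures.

Step 1: 25 μL brought to 200 μL → factor 200/25 = 8
Step 2: v brought to 19.4 mL → factor = 19.4 mL/v
Step 3: 1.65 mL brought to 39.8 mL → factor 39.8/1.65 = 24.121
Product of known-step factors = 192.97
Overall factor = 5.00 × 10^5 cells/mL / (9.35 cells/mL) = 53476
Step-2 factor = 53476 / 192.97 = 277.12
v = 19.4 mL / 277.12 = 0.0700 mL

0.0700 mL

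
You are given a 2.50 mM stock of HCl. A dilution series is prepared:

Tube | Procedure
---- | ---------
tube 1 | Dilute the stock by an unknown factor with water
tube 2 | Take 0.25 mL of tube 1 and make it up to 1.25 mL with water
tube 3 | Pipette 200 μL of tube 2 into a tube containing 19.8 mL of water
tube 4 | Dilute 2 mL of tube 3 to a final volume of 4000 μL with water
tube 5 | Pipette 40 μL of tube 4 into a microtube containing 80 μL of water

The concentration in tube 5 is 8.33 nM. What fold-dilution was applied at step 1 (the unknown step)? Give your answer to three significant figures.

Step 1: unknown factor x
Step 2: 0.25 mL brought to 1.25 mL → factor 1.25/0.25 = 5
Step 3: 200 μL + 19.8 mL = 20000 μL total → factor 20000/200 = 100
Step 4: 2 mL brought to 4000 μL → factor 4/2 = 2
Step 5: 40 μL + 80 μL = 120 μL total → factor 120/40 = 3
Product of known-step factors = 3000
Overall factor = 2.50 mM / (8.33 nM) = 3.0012 × 10^5
x = 3.0012 × 10^5 / 3000 = 100

100-fold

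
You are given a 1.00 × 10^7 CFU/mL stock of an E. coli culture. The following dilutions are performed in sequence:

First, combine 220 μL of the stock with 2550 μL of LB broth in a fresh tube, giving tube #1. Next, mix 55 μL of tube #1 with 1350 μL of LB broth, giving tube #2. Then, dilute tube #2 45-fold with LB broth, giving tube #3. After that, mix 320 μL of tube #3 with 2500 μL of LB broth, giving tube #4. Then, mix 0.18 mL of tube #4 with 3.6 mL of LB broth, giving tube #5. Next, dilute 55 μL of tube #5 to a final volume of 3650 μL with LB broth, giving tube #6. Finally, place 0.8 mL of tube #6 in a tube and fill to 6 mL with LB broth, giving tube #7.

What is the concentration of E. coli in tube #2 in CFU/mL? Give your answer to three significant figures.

3.11 × 10^4 CFU/mL

Step 1: 220 μL + 2550 μL = 2770 μL total → factor 2770/220 = 12.591
Step 2: 55 μL + 1350 μL = 1405 μL total → factor 1405/55 = 25.545
Dilution factor through tube #2 = 12.591 × 25.545 = 321.64
[tube #2] = 1.00 × 10^7 CFU/mL / 321.64 = 3.11 × 10^4 CFU/mL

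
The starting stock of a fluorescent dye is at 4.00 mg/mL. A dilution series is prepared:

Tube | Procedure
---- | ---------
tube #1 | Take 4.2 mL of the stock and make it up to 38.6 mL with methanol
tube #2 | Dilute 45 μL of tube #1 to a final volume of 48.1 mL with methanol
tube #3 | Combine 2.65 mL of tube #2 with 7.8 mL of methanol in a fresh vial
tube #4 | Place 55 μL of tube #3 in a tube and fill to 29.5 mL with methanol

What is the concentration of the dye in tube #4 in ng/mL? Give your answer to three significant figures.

Step 1: 4.2 mL brought to 38.6 mL → factor 38.6/4.2 = 9.1905
Step 2: 45 μL brought to 48.1 mL → factor 48100/45 = 1068.9
Step 3: 2.65 mL + 7.8 mL = 10.45 mL total → factor 10.45/2.65 = 3.9434
Step 4: 55 μL brought to 29.5 mL → factor 29500/55 = 536.36
Overall dilution factor = 9.1905 × 1068.9 × 3.9434 × 536.36 = 2.0778 × 10^7
Final = 4.00 mg/mL / 2.0778 × 10^7 = 1.925 × 10^-7 mg/mL = 0.193 ng/mL

0.193 ng/mL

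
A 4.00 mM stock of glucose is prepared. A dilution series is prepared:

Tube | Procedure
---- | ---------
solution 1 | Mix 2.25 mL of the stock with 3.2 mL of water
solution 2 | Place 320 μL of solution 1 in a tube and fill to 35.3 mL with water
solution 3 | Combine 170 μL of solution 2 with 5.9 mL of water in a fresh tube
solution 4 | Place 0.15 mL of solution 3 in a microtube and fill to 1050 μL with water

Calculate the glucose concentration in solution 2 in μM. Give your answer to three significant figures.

15.0 μM

Step 1: 2.25 mL + 3.2 mL = 5.45 mL total → factor 5.45/2.25 = 2.4222
Step 2: 320 μL brought to 35.3 mL → factor 35300/320 = 110.31
Dilution factor through solution 2 = 2.4222 × 110.31 = 267.2
[solution 2] = 4.00 mM / 267.2 = 0.01497 mM = 15.0 μM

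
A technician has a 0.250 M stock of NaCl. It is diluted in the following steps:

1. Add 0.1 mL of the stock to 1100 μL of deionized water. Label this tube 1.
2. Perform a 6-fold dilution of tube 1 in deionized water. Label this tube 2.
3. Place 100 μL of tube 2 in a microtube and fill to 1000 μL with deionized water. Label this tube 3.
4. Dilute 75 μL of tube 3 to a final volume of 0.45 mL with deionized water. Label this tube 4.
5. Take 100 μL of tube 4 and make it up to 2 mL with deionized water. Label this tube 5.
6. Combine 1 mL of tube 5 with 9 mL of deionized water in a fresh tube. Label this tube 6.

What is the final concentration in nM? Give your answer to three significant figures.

Step 1: 0.1 mL + 1100 μL = 1.2 mL total → factor 1.2/0.1 = 12
Step 2: 6-fold → factor 6
Step 3: 100 μL brought to 1000 μL → factor 1000/100 = 10
Step 4: 75 μL brought to 0.45 mL → factor 450/75 = 6
Step 5: 100 μL brought to 2 mL → factor 2000/100 = 20
Step 6: 1 mL + 9 mL = 10 mL total → factor 10/1 = 10
Overall dilution factor = 12 × 6 × 10 × 6 × 20 × 10 = 8.64 × 10^5
Final = 0.250 M / 8.64 × 10^5 = 2.894 × 10^-7 M = 289 nM

289 nM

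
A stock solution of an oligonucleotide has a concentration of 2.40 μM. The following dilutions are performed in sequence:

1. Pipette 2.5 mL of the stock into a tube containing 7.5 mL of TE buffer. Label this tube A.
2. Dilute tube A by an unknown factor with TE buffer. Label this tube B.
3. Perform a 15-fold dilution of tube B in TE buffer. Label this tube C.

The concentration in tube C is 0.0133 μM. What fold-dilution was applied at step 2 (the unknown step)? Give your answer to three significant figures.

Step 1: 2.5 mL + 7.5 mL = 10 mL total → factor 10/2.5 = 4
Step 2: unknown factor x
Step 3: 15-fold → factor 15
Product of known-step factors = 60
Overall factor = 2.40 μM / (0.0133 μM) = 180.45
x = 180.45 / 60 = 3.01

3.01-fold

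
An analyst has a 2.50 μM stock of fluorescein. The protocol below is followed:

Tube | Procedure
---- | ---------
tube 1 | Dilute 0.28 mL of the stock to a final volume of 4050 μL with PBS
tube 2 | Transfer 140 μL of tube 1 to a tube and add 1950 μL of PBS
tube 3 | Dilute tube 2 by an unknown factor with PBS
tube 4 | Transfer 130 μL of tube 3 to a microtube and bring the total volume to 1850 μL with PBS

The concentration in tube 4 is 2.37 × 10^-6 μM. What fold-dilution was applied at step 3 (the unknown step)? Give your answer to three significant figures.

343-fold

Step 1: 0.28 mL brought to 4050 μL → factor 4.05/0.28 = 14.464
Step 2: 140 μL + 1950 μL = 2090 μL total → factor 2090/140 = 14.929
Step 3: unknown factor x
Step 4: 130 μL brought to 1850 μL → factor 1850/130 = 14.231
Product of known-step factors = 3072.9
Overall factor = 2.50 μM / (2.37 × 10^-6 μM) = 1.0549 × 10^6
x = 1.0549 × 10^6 / 3072.9 = 343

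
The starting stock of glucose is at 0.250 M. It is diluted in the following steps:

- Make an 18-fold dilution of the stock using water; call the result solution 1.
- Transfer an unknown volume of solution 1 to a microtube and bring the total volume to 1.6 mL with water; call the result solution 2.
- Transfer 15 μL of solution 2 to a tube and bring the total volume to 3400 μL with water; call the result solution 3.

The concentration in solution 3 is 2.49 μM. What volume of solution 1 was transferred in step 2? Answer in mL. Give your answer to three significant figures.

0.0650 mL

Step 1: 18-fold → factor 18
Step 2: v brought to 1.6 mL → factor = 1.6 mL/v
Step 3: 15 μL brought to 3400 μL → factor 3400/15 = 226.67
Product of known-step factors = 4080
Overall factor = 0.250 M / (2.49 μM) = 1.004 × 10^5
Step-2 factor = 1.004 × 10^5 / 4080 = 24.608
v = 1.6 mL / 24.608 = 0.0650 mL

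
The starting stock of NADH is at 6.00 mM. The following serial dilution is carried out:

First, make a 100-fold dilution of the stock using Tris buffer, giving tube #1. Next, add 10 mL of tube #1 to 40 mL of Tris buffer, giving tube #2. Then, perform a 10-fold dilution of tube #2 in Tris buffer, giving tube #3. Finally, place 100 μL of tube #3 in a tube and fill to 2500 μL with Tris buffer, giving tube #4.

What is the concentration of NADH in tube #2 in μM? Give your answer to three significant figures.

12.0 μM

Step 1: 100-fold → factor 100
Step 2: 10 mL + 40 mL = 50 mL total → factor 50/10 = 5
Dilution factor through tube #2 = 100 × 5 = 500
[tube #2] = 6.00 mM / 500 = 0.01200 mM = 12.0 μM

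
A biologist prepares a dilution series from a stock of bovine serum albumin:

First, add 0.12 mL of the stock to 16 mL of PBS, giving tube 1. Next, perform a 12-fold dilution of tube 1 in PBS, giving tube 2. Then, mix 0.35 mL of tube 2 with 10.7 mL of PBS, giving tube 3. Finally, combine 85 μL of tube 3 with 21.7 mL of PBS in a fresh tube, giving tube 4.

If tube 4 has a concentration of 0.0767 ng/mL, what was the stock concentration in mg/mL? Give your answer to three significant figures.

1.00 mg/mL

Step 1: 0.12 mL + 16 mL = 16.12 mL total → factor 16.12/0.12 = 134.33
Step 2: 12-fold → factor 12
Step 3: 0.35 mL + 10.7 mL = 11.05 mL total → factor 11.05/0.35 = 31.571
Step 4: 85 μL + 21.7 mL = 21785 μL total → factor 21785/85 = 256.29
Overall dilution factor = 134.33 × 12 × 31.571 × 256.29 = 1.3044 × 10^7
Stock = 0.0767 ng/mL × 1.3044 × 10^7 = 1.000 × 10^6 ng/mL = 1.00 mg/mL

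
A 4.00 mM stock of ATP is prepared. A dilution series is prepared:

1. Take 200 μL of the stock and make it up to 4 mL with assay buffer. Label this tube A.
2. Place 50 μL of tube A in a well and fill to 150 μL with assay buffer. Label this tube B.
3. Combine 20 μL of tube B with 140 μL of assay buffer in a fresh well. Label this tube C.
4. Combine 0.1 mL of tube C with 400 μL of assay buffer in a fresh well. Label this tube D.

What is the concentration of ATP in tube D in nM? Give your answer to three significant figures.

1.67 × 10^3 nM

Step 1: 200 μL brought to 4 mL → factor 4000/200 = 20
Step 2: 50 μL brought to 150 μL → factor 150/50 = 3
Step 3: 20 μL + 140 μL = 160 μL total → factor 160/20 = 8
Step 4: 0.1 mL + 400 μL = 0.5 mL total → factor 0.5/0.1 = 5
Overall dilution factor = 20 × 3 × 8 × 5 = 2400
Final = 4.00 mM / 2400 = 0.001667 mM = 1.67 × 10^3 nM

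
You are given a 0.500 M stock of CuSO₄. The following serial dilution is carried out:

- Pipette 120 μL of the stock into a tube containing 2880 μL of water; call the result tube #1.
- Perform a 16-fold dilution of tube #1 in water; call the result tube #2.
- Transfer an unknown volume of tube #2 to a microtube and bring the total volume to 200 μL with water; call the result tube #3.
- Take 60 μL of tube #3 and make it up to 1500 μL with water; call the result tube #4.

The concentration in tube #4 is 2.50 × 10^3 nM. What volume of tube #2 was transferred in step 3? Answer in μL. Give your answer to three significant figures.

10.0 μL

Step 1: 120 μL + 2880 μL = 3000 μL total → factor 3000/120 = 25
Step 2: 16-fold → factor 16
Step 3: v brought to 200 μL → factor = 200 μL/v
Step 4: 60 μL brought to 1500 μL → factor 1500/60 = 25
Product of known-step factors = 10000
Overall factor = 0.500 M / (2.50 × 10^3 nM) = 2 × 10^5
Step-3 factor = 2 × 10^5 / 10000 = 20
v = 200 μL / 20 = 10.0 μL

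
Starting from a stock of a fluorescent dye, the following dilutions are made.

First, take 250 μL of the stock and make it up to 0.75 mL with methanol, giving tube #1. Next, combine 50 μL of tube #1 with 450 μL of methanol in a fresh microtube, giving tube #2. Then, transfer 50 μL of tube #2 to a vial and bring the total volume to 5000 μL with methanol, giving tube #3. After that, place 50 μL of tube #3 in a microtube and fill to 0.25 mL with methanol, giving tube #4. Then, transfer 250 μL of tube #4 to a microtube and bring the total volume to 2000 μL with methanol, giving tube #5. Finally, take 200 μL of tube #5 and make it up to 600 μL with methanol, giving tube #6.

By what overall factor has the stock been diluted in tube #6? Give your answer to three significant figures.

Step 1: 250 μL brought to 0.75 mL → factor 750/250 = 3
Step 2: 50 μL + 450 μL = 500 μL total → factor 500/50 = 10
Step 3: 50 μL brought to 5000 μL → factor 5000/50 = 100
Step 4: 50 μL brought to 0.25 mL → factor 250/50 = 5
Step 5: 250 μL brought to 2000 μL → factor 2000/250 = 8
Step 6: 200 μL brought to 600 μL → factor 600/200 = 3
Overall dilution factor = 3 × 10 × 100 × 5 × 8 × 3 = 3.6 × 10^5

3.60 × 10^5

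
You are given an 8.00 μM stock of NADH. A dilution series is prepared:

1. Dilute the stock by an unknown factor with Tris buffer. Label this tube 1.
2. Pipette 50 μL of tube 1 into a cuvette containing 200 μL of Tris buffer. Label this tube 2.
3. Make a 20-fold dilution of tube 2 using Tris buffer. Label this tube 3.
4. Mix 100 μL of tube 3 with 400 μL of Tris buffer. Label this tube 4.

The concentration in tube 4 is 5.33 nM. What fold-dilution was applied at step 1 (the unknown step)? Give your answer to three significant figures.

3.00-fold

Step 1: unknown factor x
Step 2: 50 μL + 200 μL = 250 μL total → factor 250/50 = 5
Step 3: 20-fold → factor 20
Step 4: 100 μL + 400 μL = 500 μL total → factor 500/100 = 5
Product of known-step factors = 500
Overall factor = 8.00 μM / (5.33 nM) = 1500.9
x = 1500.9 / 500 = 3.00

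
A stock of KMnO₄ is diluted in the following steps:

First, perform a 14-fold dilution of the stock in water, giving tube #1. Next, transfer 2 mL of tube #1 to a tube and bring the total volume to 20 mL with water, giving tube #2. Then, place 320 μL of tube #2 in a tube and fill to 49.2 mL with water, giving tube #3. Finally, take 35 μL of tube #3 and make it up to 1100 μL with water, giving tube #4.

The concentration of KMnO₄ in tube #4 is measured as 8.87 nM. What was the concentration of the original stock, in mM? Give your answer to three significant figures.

6.00 mM

Step 1: 14-fold → factor 14
Step 2: 2 mL brought to 20 mL → factor 20/2 = 10
Step 3: 320 μL brought to 49.2 mL → factor 49200/320 = 153.75
Step 4: 35 μL brought to 1100 μL → factor 1100/35 = 31.429
Overall dilution factor = 14 × 10 × 153.75 × 31.429 = 6.765 × 10^5
Stock = 8.87 nM × 6.765 × 10^5 = 6.001 × 10^6 nM = 6.00 mM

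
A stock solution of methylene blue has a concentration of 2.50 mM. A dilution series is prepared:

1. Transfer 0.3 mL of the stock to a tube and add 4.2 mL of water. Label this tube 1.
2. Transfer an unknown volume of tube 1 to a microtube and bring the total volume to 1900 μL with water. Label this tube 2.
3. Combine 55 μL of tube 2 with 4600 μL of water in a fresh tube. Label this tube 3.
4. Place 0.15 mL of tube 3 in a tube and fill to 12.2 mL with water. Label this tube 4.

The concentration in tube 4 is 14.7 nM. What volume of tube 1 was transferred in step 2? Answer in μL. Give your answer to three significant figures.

Step 1: 0.3 mL + 4.2 mL = 4.5 mL total → factor 4.5/0.3 = 15
Step 2: v brought to 1900 μL → factor = 1900 μL/v
Step 3: 55 μL + 4600 μL = 4655 μL total → factor 4655/55 = 84.636
Step 4: 0.15 mL brought to 12.2 mL → factor 12.2/0.15 = 81.333
Product of known-step factors = 1.0326 × 10^5
Overall factor = 2.50 mM / (14.7 nM) = 1.7007 × 10^5
Step-2 factor = 1.7007 × 10^5 / 1.0326 × 10^5 = 1.647
v = 1900 μL / 1.647 = 1.15 × 10^3 μL

1.15 × 10^3 μL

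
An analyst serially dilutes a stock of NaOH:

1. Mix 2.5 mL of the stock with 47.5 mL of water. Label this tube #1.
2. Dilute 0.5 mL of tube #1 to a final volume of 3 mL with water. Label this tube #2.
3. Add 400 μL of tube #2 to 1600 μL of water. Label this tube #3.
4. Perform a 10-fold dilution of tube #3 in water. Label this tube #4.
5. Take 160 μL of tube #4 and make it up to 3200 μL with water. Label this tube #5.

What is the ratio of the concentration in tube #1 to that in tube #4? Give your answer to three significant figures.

Step 1: 2.5 mL + 47.5 mL = 50 mL total → factor 50/2.5 = 20
Step 2: 0.5 mL brought to 3 mL → factor 3/0.5 = 6
Step 3: 400 μL + 1600 μL = 2000 μL total → factor 2000/400 = 5
Step 4: 10-fold → factor 10
Dilution factor to tube #1 = 20; to tube #4 = 6000
[tube #1]/[tube #4] = (factor to tube #4)/(factor to tube #1) = 6000/20 = 300

300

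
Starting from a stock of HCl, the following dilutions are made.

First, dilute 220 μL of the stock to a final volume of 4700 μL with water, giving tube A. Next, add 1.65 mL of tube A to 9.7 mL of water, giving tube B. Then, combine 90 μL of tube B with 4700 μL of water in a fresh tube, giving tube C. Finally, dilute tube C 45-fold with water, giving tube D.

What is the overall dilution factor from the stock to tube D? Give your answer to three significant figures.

3.52 × 10^5

Step 1: 220 μL brought to 4700 μL → factor 4700/220 = 21.364
Step 2: 1.65 mL + 9.7 mL = 11.35 mL total → factor 11.35/1.65 = 6.8788
Step 3: 90 μL + 4700 μL = 4790 μL total → factor 4790/90 = 53.222
Step 4: 45-fold → factor 45
Overall dilution factor = 21.364 × 6.8788 × 53.222 × 45 = 3.5196 × 10^5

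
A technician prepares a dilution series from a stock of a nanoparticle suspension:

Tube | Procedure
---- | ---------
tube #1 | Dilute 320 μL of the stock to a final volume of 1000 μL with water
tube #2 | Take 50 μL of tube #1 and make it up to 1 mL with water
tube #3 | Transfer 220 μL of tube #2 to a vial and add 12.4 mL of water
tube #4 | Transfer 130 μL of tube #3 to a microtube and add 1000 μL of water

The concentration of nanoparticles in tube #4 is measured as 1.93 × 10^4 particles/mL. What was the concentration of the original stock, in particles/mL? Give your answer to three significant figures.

6.01 × 10^8 particles/mL

Step 1: 320 μL brought to 1000 μL → factor 1000/320 = 3.125
Step 2: 50 μL brought to 1 mL → factor 1000/50 = 20
Step 3: 220 μL + 12.4 mL = 12620 μL total → factor 12620/220 = 57.364
Step 4: 130 μL + 1000 μL = 1130 μL total → factor 1130/130 = 8.6923
Overall dilution factor = 3.125 × 20 × 57.364 × 8.6923 = 31164
Stock = 1.93 × 10^4 particles/mL × 31164 = 6.01 × 10^8 particles/mL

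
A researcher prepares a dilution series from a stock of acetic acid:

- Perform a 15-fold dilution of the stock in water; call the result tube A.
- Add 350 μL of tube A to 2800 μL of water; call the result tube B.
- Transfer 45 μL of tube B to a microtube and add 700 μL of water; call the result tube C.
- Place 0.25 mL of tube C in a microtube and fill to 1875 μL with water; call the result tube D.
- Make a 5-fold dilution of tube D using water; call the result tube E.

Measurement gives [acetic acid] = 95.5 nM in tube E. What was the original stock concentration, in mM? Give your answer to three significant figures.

Step 1: 15-fold → factor 15
Step 2: 350 μL + 2800 μL = 3150 μL total → factor 3150/350 = 9
Step 3: 45 μL + 700 μL = 745 μL total → factor 745/45 = 16.556
Step 4: 0.25 mL brought to 1875 μL → factor 1.875/0.25 = 7.5
Step 5: 5-fold → factor 5
Overall dilution factor = 15 × 9 × 16.556 × 7.5 × 5 = 83812
Stock = 95.5 nM × 83812 = 8.004 × 10^6 nM = 8.00 mM

8.00 mM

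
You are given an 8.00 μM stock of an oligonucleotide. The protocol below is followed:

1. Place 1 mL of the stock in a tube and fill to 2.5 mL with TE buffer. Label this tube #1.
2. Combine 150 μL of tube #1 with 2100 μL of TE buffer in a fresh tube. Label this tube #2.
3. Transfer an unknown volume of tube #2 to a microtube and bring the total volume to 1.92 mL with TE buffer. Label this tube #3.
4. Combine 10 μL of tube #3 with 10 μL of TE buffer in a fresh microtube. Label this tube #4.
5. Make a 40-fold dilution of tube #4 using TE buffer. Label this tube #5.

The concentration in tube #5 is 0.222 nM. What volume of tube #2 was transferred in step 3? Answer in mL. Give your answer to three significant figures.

0.160 mL

Step 1: 1 mL brought to 2.5 mL → factor 2.5/1 = 2.5
Step 2: 150 μL + 2100 μL = 2250 μL total → factor 2250/150 = 15
Step 3: v brought to 1.92 mL → factor = 1.92 mL/v
Step 4: 10 μL + 10 μL = 20 μL total → factor 20/10 = 2
Step 5: 40-fold → factor 40
Product of known-step factors = 3000
Overall factor = 8.00 μM / (0.222 nM) = 36036
Step-3 factor = 36036 / 3000 = 12.012
v = 1.92 mL / 12.012 = 0.160 mL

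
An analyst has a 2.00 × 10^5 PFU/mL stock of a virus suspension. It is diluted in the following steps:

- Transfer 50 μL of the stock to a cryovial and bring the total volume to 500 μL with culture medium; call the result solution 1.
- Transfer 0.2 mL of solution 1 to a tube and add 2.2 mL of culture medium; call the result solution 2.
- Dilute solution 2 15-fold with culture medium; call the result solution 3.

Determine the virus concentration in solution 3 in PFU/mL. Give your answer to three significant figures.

Step 1: 50 μL brought to 500 μL → factor 500/50 = 10
Step 2: 0.2 mL + 2.2 mL = 2.4 mL total → factor 2.4/0.2 = 12
Step 3: 15-fold → factor 15
Overall dilution factor = 10 × 12 × 15 = 1800
Final = 2.00 × 10^5 PFU/mL / 1800 = 111 PFU/mL

111 PFU/mL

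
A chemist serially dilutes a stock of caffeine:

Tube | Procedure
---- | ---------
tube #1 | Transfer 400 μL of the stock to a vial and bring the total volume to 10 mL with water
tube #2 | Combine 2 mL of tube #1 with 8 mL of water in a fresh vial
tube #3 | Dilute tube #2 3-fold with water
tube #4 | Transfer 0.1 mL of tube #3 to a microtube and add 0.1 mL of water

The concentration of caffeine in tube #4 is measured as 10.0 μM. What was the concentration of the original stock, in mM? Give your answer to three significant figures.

Step 1: 400 μL brought to 10 mL → factor 10000/400 = 25
Step 2: 2 mL + 8 mL = 10 mL total → factor 10/2 = 5
Step 3: 3-fold → factor 3
Step 4: 0.1 mL + 0.1 mL = 0.2 mL total → factor 0.2/0.1 = 2
Overall dilution factor = 25 × 5 × 3 × 2 = 750
Stock = 10.0 μM × 750 = 7500 μM = 7.50 mM

7.50 mM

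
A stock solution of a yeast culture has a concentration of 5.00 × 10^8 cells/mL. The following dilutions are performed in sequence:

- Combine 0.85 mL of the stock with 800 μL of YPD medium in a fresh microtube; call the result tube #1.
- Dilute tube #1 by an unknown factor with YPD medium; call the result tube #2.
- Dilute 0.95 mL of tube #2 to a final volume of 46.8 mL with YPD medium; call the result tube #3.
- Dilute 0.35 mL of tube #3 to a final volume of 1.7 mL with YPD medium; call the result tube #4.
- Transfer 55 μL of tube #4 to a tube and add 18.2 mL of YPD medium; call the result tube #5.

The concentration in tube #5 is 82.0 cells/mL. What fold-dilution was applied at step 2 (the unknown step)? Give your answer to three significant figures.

Step 1: 0.85 mL + 800 μL = 1.65 mL total → factor 1.65/0.85 = 1.9412
Step 2: unknown factor x
Step 3: 0.95 mL brought to 46.8 mL → factor 46.8/0.95 = 49.263
Step 4: 0.35 mL brought to 1.7 mL → factor 1.7/0.35 = 4.8571
Step 5: 55 μL + 18.2 mL = 18255 μL total → factor 18255/55 = 331.91
Product of known-step factors = 1.5417 × 10^5
Overall factor = 5.00 × 10^8 cells/mL / (82.0 cells/mL) = 6.0976 × 10^6
x = 6.0976 × 10^6 / 1.5417 × 10^5 = 39.6

39.6-fold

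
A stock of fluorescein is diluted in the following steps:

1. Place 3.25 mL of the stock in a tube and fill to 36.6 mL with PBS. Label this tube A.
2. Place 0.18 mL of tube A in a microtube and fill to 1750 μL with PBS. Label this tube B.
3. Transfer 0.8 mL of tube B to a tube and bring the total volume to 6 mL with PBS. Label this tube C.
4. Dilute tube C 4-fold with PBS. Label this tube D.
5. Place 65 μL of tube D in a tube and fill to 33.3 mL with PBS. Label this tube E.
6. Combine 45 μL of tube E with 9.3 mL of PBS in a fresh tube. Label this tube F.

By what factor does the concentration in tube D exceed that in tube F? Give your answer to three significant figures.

1.06 × 10^5

Step 1: 3.25 mL brought to 36.6 mL → factor 36.6/3.25 = 11.262
Step 2: 0.18 mL brought to 1750 μL → factor 1.75/0.18 = 9.7222
Step 3: 0.8 mL brought to 6 mL → factor 6/0.8 = 7.5
Step 4: 4-fold → factor 4
Step 5: 65 μL brought to 33.3 mL → factor 33300/65 = 512.31
Step 6: 45 μL + 9.3 mL = 9345 μL total → factor 9345/45 = 207.67
Dilution factor to tube D = 3284.6; to tube F = 3.4945 × 10^8
[tube D]/[tube F] = (factor to tube F)/(factor to tube D) = 3.4945 × 10^8/3284.6 = 1.06 × 10^5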